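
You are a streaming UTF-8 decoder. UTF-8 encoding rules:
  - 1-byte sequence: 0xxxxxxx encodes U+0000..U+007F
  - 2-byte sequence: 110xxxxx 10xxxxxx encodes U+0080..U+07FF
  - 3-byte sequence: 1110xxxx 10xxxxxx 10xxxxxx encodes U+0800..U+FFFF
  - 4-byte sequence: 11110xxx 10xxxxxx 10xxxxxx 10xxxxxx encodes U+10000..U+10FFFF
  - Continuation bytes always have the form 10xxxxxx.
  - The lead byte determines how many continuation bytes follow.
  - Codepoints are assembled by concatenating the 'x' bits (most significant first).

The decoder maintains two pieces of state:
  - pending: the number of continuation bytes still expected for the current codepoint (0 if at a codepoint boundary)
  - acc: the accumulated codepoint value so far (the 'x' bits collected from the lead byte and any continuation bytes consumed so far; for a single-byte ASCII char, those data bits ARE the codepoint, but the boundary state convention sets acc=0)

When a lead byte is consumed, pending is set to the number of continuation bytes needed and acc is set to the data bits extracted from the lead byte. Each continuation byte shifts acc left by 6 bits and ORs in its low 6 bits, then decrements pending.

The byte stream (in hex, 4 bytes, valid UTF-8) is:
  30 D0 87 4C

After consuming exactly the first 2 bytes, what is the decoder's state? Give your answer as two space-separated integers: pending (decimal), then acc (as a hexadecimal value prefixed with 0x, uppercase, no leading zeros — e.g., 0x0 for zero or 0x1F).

Answer: 1 0x10

Derivation:
Byte[0]=30: 1-byte. pending=0, acc=0x0
Byte[1]=D0: 2-byte lead. pending=1, acc=0x10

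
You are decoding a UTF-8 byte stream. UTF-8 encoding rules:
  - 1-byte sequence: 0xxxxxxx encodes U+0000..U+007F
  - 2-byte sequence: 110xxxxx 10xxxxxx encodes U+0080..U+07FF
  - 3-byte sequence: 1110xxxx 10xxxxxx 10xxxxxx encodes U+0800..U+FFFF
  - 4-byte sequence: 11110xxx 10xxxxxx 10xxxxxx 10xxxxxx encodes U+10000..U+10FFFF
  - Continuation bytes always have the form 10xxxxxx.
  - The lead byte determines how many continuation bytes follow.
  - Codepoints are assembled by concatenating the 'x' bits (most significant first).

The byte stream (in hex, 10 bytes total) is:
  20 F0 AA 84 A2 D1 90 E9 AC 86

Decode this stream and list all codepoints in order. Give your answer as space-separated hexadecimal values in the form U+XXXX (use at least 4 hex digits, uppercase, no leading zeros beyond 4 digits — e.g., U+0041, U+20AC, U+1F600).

Answer: U+0020 U+2A122 U+0450 U+9B06

Derivation:
Byte[0]=20: 1-byte ASCII. cp=U+0020
Byte[1]=F0: 4-byte lead, need 3 cont bytes. acc=0x0
Byte[2]=AA: continuation. acc=(acc<<6)|0x2A=0x2A
Byte[3]=84: continuation. acc=(acc<<6)|0x04=0xA84
Byte[4]=A2: continuation. acc=(acc<<6)|0x22=0x2A122
Completed: cp=U+2A122 (starts at byte 1)
Byte[5]=D1: 2-byte lead, need 1 cont bytes. acc=0x11
Byte[6]=90: continuation. acc=(acc<<6)|0x10=0x450
Completed: cp=U+0450 (starts at byte 5)
Byte[7]=E9: 3-byte lead, need 2 cont bytes. acc=0x9
Byte[8]=AC: continuation. acc=(acc<<6)|0x2C=0x26C
Byte[9]=86: continuation. acc=(acc<<6)|0x06=0x9B06
Completed: cp=U+9B06 (starts at byte 7)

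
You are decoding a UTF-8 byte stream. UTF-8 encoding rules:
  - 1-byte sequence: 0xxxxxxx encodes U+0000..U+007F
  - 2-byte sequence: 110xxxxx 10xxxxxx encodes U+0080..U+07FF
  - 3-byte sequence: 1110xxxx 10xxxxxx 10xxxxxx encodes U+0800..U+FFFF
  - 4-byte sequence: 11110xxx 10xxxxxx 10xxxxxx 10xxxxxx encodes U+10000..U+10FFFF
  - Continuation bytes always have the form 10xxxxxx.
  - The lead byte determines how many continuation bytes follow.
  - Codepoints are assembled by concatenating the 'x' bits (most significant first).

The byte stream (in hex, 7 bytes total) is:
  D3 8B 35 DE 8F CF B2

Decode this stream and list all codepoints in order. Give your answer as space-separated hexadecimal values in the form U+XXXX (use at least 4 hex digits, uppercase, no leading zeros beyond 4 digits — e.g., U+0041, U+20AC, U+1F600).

Answer: U+04CB U+0035 U+078F U+03F2

Derivation:
Byte[0]=D3: 2-byte lead, need 1 cont bytes. acc=0x13
Byte[1]=8B: continuation. acc=(acc<<6)|0x0B=0x4CB
Completed: cp=U+04CB (starts at byte 0)
Byte[2]=35: 1-byte ASCII. cp=U+0035
Byte[3]=DE: 2-byte lead, need 1 cont bytes. acc=0x1E
Byte[4]=8F: continuation. acc=(acc<<6)|0x0F=0x78F
Completed: cp=U+078F (starts at byte 3)
Byte[5]=CF: 2-byte lead, need 1 cont bytes. acc=0xF
Byte[6]=B2: continuation. acc=(acc<<6)|0x32=0x3F2
Completed: cp=U+03F2 (starts at byte 5)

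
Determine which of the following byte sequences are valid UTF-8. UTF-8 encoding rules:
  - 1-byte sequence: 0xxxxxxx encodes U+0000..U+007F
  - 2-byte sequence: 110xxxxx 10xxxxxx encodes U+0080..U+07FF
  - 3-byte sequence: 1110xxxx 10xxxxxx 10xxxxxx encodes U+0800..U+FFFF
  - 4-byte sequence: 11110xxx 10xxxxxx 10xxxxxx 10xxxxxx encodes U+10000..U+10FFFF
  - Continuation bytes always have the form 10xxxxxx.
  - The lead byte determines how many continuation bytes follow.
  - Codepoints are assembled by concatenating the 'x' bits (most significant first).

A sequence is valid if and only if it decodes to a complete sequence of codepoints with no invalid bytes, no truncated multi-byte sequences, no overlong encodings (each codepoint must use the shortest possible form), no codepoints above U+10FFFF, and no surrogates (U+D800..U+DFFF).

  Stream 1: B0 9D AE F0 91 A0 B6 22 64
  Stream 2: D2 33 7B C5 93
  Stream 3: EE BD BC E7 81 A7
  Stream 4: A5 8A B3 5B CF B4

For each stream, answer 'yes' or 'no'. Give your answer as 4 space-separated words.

Stream 1: error at byte offset 0. INVALID
Stream 2: error at byte offset 1. INVALID
Stream 3: decodes cleanly. VALID
Stream 4: error at byte offset 0. INVALID

Answer: no no yes no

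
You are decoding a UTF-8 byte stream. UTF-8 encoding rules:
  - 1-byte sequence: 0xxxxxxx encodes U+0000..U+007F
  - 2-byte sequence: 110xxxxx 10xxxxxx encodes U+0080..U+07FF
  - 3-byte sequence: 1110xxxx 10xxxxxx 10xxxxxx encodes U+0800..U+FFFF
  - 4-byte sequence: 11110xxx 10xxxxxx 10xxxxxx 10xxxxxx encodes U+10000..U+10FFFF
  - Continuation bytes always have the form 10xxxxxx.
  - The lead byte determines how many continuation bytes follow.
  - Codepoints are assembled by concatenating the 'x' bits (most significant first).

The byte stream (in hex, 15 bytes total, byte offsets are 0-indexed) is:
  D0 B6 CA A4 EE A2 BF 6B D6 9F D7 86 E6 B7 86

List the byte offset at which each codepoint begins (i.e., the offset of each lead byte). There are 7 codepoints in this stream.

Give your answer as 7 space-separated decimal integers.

Answer: 0 2 4 7 8 10 12

Derivation:
Byte[0]=D0: 2-byte lead, need 1 cont bytes. acc=0x10
Byte[1]=B6: continuation. acc=(acc<<6)|0x36=0x436
Completed: cp=U+0436 (starts at byte 0)
Byte[2]=CA: 2-byte lead, need 1 cont bytes. acc=0xA
Byte[3]=A4: continuation. acc=(acc<<6)|0x24=0x2A4
Completed: cp=U+02A4 (starts at byte 2)
Byte[4]=EE: 3-byte lead, need 2 cont bytes. acc=0xE
Byte[5]=A2: continuation. acc=(acc<<6)|0x22=0x3A2
Byte[6]=BF: continuation. acc=(acc<<6)|0x3F=0xE8BF
Completed: cp=U+E8BF (starts at byte 4)
Byte[7]=6B: 1-byte ASCII. cp=U+006B
Byte[8]=D6: 2-byte lead, need 1 cont bytes. acc=0x16
Byte[9]=9F: continuation. acc=(acc<<6)|0x1F=0x59F
Completed: cp=U+059F (starts at byte 8)
Byte[10]=D7: 2-byte lead, need 1 cont bytes. acc=0x17
Byte[11]=86: continuation. acc=(acc<<6)|0x06=0x5C6
Completed: cp=U+05C6 (starts at byte 10)
Byte[12]=E6: 3-byte lead, need 2 cont bytes. acc=0x6
Byte[13]=B7: continuation. acc=(acc<<6)|0x37=0x1B7
Byte[14]=86: continuation. acc=(acc<<6)|0x06=0x6DC6
Completed: cp=U+6DC6 (starts at byte 12)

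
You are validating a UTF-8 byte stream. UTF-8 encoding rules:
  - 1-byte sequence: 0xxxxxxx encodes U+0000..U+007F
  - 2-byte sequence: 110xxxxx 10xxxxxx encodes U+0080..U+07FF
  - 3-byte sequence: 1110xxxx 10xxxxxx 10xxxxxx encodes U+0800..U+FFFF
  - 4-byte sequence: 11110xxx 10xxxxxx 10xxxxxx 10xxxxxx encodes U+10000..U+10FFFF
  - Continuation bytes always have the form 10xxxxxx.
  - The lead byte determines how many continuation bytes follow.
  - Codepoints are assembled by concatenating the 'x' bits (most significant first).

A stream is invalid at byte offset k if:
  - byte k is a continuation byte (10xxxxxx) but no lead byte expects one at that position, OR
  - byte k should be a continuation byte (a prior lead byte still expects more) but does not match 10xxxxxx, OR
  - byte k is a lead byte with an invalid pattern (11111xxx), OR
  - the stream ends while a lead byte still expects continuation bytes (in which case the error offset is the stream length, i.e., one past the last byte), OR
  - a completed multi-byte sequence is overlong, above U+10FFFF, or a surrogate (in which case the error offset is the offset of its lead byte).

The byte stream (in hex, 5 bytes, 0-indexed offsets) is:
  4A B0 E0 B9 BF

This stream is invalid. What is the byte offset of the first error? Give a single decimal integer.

Byte[0]=4A: 1-byte ASCII. cp=U+004A
Byte[1]=B0: INVALID lead byte (not 0xxx/110x/1110/11110)

Answer: 1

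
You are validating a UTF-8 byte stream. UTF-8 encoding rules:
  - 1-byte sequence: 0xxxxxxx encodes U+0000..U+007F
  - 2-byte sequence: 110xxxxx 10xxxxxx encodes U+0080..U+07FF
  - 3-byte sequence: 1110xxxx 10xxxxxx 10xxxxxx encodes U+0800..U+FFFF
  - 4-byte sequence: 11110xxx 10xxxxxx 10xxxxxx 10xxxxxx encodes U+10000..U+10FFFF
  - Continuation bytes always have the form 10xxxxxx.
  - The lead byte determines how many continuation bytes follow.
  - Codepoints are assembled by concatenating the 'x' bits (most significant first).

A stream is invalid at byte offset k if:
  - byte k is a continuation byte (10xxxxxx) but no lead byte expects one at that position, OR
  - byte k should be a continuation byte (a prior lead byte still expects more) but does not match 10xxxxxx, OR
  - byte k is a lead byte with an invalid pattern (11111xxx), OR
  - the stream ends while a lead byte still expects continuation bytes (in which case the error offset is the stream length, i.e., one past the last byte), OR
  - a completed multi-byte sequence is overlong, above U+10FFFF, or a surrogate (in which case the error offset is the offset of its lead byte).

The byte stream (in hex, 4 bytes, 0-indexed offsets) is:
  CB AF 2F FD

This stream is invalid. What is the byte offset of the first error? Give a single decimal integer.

Byte[0]=CB: 2-byte lead, need 1 cont bytes. acc=0xB
Byte[1]=AF: continuation. acc=(acc<<6)|0x2F=0x2EF
Completed: cp=U+02EF (starts at byte 0)
Byte[2]=2F: 1-byte ASCII. cp=U+002F
Byte[3]=FD: INVALID lead byte (not 0xxx/110x/1110/11110)

Answer: 3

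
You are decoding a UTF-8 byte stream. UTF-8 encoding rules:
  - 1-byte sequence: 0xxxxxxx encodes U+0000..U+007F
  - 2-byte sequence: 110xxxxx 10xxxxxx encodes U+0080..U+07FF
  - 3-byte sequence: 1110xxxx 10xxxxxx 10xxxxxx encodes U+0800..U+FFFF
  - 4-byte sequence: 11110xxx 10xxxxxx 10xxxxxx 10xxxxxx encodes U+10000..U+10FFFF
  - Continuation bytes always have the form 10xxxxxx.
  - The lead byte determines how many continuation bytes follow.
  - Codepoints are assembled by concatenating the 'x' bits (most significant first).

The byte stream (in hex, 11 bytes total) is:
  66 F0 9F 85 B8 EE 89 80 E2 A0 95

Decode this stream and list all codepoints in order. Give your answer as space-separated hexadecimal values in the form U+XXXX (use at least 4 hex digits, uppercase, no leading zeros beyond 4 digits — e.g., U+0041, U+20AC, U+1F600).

Byte[0]=66: 1-byte ASCII. cp=U+0066
Byte[1]=F0: 4-byte lead, need 3 cont bytes. acc=0x0
Byte[2]=9F: continuation. acc=(acc<<6)|0x1F=0x1F
Byte[3]=85: continuation. acc=(acc<<6)|0x05=0x7C5
Byte[4]=B8: continuation. acc=(acc<<6)|0x38=0x1F178
Completed: cp=U+1F178 (starts at byte 1)
Byte[5]=EE: 3-byte lead, need 2 cont bytes. acc=0xE
Byte[6]=89: continuation. acc=(acc<<6)|0x09=0x389
Byte[7]=80: continuation. acc=(acc<<6)|0x00=0xE240
Completed: cp=U+E240 (starts at byte 5)
Byte[8]=E2: 3-byte lead, need 2 cont bytes. acc=0x2
Byte[9]=A0: continuation. acc=(acc<<6)|0x20=0xA0
Byte[10]=95: continuation. acc=(acc<<6)|0x15=0x2815
Completed: cp=U+2815 (starts at byte 8)

Answer: U+0066 U+1F178 U+E240 U+2815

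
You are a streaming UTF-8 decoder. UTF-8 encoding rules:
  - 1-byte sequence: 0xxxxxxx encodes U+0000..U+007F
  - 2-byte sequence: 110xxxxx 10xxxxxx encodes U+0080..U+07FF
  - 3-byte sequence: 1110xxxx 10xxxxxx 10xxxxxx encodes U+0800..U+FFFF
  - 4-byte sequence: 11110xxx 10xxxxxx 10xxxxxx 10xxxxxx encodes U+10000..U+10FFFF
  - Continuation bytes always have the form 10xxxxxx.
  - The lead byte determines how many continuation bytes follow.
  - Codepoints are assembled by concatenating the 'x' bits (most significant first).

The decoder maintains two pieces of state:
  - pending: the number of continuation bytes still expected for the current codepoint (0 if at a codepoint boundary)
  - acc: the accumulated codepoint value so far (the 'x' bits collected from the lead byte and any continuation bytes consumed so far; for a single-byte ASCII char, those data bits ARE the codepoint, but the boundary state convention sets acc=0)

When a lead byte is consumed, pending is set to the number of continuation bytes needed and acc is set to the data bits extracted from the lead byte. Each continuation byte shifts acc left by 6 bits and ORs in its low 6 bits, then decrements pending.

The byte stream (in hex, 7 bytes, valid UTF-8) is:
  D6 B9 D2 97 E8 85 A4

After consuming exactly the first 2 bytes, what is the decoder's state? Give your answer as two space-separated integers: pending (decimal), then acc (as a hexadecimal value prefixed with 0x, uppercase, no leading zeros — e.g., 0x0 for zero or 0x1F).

Byte[0]=D6: 2-byte lead. pending=1, acc=0x16
Byte[1]=B9: continuation. acc=(acc<<6)|0x39=0x5B9, pending=0

Answer: 0 0x5B9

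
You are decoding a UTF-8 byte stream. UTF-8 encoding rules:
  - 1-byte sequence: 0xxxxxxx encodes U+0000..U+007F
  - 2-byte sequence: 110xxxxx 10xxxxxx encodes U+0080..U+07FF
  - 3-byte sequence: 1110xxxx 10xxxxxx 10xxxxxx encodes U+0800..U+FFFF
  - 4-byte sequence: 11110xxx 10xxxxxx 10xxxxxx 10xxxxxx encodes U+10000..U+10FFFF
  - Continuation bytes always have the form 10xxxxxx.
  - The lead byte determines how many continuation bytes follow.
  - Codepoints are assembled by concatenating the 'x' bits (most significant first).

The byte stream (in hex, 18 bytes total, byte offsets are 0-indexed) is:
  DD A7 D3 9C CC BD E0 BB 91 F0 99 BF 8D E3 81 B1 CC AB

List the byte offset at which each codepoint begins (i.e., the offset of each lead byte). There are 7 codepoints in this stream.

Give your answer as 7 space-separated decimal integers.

Answer: 0 2 4 6 9 13 16

Derivation:
Byte[0]=DD: 2-byte lead, need 1 cont bytes. acc=0x1D
Byte[1]=A7: continuation. acc=(acc<<6)|0x27=0x767
Completed: cp=U+0767 (starts at byte 0)
Byte[2]=D3: 2-byte lead, need 1 cont bytes. acc=0x13
Byte[3]=9C: continuation. acc=(acc<<6)|0x1C=0x4DC
Completed: cp=U+04DC (starts at byte 2)
Byte[4]=CC: 2-byte lead, need 1 cont bytes. acc=0xC
Byte[5]=BD: continuation. acc=(acc<<6)|0x3D=0x33D
Completed: cp=U+033D (starts at byte 4)
Byte[6]=E0: 3-byte lead, need 2 cont bytes. acc=0x0
Byte[7]=BB: continuation. acc=(acc<<6)|0x3B=0x3B
Byte[8]=91: continuation. acc=(acc<<6)|0x11=0xED1
Completed: cp=U+0ED1 (starts at byte 6)
Byte[9]=F0: 4-byte lead, need 3 cont bytes. acc=0x0
Byte[10]=99: continuation. acc=(acc<<6)|0x19=0x19
Byte[11]=BF: continuation. acc=(acc<<6)|0x3F=0x67F
Byte[12]=8D: continuation. acc=(acc<<6)|0x0D=0x19FCD
Completed: cp=U+19FCD (starts at byte 9)
Byte[13]=E3: 3-byte lead, need 2 cont bytes. acc=0x3
Byte[14]=81: continuation. acc=(acc<<6)|0x01=0xC1
Byte[15]=B1: continuation. acc=(acc<<6)|0x31=0x3071
Completed: cp=U+3071 (starts at byte 13)
Byte[16]=CC: 2-byte lead, need 1 cont bytes. acc=0xC
Byte[17]=AB: continuation. acc=(acc<<6)|0x2B=0x32B
Completed: cp=U+032B (starts at byte 16)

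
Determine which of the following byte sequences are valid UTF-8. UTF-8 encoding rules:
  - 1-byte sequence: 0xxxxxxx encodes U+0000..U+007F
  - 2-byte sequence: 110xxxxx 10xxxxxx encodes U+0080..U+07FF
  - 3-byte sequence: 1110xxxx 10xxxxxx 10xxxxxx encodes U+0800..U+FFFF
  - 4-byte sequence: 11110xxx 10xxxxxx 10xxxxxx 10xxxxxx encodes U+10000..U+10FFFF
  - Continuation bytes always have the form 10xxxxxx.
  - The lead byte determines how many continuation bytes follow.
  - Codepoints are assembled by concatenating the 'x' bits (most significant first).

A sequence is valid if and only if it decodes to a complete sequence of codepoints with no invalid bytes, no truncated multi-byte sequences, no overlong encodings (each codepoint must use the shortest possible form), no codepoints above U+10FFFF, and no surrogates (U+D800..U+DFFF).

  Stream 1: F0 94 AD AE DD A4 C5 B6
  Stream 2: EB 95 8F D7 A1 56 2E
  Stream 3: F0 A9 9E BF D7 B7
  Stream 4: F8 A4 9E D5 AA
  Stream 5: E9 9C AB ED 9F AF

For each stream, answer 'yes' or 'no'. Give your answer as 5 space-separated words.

Stream 1: decodes cleanly. VALID
Stream 2: decodes cleanly. VALID
Stream 3: decodes cleanly. VALID
Stream 4: error at byte offset 0. INVALID
Stream 5: decodes cleanly. VALID

Answer: yes yes yes no yes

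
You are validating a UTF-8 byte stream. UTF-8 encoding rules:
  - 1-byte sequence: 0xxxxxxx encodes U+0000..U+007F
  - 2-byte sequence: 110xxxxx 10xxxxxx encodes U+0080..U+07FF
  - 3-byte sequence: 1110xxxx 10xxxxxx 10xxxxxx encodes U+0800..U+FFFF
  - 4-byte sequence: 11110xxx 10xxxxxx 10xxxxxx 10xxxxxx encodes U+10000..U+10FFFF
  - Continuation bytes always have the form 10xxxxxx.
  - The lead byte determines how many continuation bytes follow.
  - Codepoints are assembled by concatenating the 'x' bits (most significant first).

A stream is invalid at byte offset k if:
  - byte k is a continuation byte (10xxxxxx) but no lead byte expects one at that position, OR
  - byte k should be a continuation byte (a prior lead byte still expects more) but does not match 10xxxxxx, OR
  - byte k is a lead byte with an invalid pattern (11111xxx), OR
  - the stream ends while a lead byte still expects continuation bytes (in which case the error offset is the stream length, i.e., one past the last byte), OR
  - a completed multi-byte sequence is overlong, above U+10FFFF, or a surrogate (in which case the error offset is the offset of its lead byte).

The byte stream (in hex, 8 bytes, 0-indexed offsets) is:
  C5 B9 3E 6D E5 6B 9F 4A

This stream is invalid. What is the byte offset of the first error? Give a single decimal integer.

Answer: 5

Derivation:
Byte[0]=C5: 2-byte lead, need 1 cont bytes. acc=0x5
Byte[1]=B9: continuation. acc=(acc<<6)|0x39=0x179
Completed: cp=U+0179 (starts at byte 0)
Byte[2]=3E: 1-byte ASCII. cp=U+003E
Byte[3]=6D: 1-byte ASCII. cp=U+006D
Byte[4]=E5: 3-byte lead, need 2 cont bytes. acc=0x5
Byte[5]=6B: expected 10xxxxxx continuation. INVALID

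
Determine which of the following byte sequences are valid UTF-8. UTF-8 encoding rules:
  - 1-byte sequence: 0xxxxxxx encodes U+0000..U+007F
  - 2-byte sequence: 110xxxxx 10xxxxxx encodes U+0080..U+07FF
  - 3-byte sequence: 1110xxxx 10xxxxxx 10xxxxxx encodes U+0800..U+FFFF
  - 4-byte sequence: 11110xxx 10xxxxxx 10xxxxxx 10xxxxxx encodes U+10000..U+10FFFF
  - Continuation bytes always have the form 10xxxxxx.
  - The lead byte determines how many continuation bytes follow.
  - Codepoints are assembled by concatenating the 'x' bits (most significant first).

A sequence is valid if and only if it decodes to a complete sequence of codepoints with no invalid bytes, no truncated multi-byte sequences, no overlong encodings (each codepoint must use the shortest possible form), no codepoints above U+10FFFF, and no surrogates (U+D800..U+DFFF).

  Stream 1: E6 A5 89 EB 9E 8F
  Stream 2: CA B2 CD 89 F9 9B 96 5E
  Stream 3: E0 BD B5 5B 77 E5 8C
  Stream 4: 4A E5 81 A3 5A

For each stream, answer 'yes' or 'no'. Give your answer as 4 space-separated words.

Answer: yes no no yes

Derivation:
Stream 1: decodes cleanly. VALID
Stream 2: error at byte offset 4. INVALID
Stream 3: error at byte offset 7. INVALID
Stream 4: decodes cleanly. VALID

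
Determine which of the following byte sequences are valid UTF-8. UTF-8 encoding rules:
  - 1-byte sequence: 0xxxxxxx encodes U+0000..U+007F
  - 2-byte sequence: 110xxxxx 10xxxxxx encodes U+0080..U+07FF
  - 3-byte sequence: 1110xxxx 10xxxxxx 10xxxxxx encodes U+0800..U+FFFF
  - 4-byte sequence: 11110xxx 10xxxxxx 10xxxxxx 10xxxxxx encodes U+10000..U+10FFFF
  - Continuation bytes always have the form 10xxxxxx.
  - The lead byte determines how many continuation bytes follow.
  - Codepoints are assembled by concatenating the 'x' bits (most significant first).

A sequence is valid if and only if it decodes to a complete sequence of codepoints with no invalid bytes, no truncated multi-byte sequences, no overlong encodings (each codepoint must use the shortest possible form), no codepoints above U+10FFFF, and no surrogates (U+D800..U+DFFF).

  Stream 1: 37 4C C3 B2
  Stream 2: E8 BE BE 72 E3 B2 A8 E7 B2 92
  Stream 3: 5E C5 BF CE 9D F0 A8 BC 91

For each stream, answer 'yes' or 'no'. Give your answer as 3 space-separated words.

Answer: yes yes yes

Derivation:
Stream 1: decodes cleanly. VALID
Stream 2: decodes cleanly. VALID
Stream 3: decodes cleanly. VALID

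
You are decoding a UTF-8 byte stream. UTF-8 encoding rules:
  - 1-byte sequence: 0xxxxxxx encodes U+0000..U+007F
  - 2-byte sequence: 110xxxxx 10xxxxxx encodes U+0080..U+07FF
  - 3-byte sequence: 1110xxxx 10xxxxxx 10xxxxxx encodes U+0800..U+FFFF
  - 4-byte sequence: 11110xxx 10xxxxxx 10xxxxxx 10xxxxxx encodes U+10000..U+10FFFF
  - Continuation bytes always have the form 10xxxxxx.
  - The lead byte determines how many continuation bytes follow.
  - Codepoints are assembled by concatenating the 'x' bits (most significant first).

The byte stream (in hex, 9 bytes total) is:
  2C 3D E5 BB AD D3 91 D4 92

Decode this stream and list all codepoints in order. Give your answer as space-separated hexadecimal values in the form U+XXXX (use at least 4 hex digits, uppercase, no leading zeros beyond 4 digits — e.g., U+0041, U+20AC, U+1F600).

Byte[0]=2C: 1-byte ASCII. cp=U+002C
Byte[1]=3D: 1-byte ASCII. cp=U+003D
Byte[2]=E5: 3-byte lead, need 2 cont bytes. acc=0x5
Byte[3]=BB: continuation. acc=(acc<<6)|0x3B=0x17B
Byte[4]=AD: continuation. acc=(acc<<6)|0x2D=0x5EED
Completed: cp=U+5EED (starts at byte 2)
Byte[5]=D3: 2-byte lead, need 1 cont bytes. acc=0x13
Byte[6]=91: continuation. acc=(acc<<6)|0x11=0x4D1
Completed: cp=U+04D1 (starts at byte 5)
Byte[7]=D4: 2-byte lead, need 1 cont bytes. acc=0x14
Byte[8]=92: continuation. acc=(acc<<6)|0x12=0x512
Completed: cp=U+0512 (starts at byte 7)

Answer: U+002C U+003D U+5EED U+04D1 U+0512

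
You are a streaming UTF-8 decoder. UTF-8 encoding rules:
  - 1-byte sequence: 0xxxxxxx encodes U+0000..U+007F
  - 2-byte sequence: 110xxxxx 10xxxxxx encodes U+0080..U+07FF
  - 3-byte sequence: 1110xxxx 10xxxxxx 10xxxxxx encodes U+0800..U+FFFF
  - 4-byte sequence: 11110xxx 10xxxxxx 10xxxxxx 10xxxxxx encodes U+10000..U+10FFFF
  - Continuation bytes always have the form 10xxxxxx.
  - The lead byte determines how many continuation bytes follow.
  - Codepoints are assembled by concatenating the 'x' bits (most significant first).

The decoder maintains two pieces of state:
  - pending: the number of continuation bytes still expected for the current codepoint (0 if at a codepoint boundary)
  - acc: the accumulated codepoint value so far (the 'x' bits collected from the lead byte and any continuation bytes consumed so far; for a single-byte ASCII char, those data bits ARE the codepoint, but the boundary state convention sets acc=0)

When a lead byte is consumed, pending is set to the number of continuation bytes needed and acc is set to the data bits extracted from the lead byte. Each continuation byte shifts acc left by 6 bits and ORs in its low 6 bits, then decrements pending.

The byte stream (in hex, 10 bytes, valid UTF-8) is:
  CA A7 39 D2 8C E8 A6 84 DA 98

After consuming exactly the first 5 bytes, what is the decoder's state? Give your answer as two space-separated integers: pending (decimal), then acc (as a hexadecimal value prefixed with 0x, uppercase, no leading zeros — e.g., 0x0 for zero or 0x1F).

Byte[0]=CA: 2-byte lead. pending=1, acc=0xA
Byte[1]=A7: continuation. acc=(acc<<6)|0x27=0x2A7, pending=0
Byte[2]=39: 1-byte. pending=0, acc=0x0
Byte[3]=D2: 2-byte lead. pending=1, acc=0x12
Byte[4]=8C: continuation. acc=(acc<<6)|0x0C=0x48C, pending=0

Answer: 0 0x48C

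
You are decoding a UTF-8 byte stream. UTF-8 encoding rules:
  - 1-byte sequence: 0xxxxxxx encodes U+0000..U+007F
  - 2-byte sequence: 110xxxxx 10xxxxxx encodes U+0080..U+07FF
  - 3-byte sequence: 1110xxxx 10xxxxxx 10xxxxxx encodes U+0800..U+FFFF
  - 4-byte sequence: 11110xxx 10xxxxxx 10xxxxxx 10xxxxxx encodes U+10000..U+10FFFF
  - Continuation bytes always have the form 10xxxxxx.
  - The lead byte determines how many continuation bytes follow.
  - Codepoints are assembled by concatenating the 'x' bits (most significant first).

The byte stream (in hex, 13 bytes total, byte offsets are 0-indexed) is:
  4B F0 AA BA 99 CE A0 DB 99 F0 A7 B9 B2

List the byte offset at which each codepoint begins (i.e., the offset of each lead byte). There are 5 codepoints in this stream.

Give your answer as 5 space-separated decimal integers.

Byte[0]=4B: 1-byte ASCII. cp=U+004B
Byte[1]=F0: 4-byte lead, need 3 cont bytes. acc=0x0
Byte[2]=AA: continuation. acc=(acc<<6)|0x2A=0x2A
Byte[3]=BA: continuation. acc=(acc<<6)|0x3A=0xABA
Byte[4]=99: continuation. acc=(acc<<6)|0x19=0x2AE99
Completed: cp=U+2AE99 (starts at byte 1)
Byte[5]=CE: 2-byte lead, need 1 cont bytes. acc=0xE
Byte[6]=A0: continuation. acc=(acc<<6)|0x20=0x3A0
Completed: cp=U+03A0 (starts at byte 5)
Byte[7]=DB: 2-byte lead, need 1 cont bytes. acc=0x1B
Byte[8]=99: continuation. acc=(acc<<6)|0x19=0x6D9
Completed: cp=U+06D9 (starts at byte 7)
Byte[9]=F0: 4-byte lead, need 3 cont bytes. acc=0x0
Byte[10]=A7: continuation. acc=(acc<<6)|0x27=0x27
Byte[11]=B9: continuation. acc=(acc<<6)|0x39=0x9F9
Byte[12]=B2: continuation. acc=(acc<<6)|0x32=0x27E72
Completed: cp=U+27E72 (starts at byte 9)

Answer: 0 1 5 7 9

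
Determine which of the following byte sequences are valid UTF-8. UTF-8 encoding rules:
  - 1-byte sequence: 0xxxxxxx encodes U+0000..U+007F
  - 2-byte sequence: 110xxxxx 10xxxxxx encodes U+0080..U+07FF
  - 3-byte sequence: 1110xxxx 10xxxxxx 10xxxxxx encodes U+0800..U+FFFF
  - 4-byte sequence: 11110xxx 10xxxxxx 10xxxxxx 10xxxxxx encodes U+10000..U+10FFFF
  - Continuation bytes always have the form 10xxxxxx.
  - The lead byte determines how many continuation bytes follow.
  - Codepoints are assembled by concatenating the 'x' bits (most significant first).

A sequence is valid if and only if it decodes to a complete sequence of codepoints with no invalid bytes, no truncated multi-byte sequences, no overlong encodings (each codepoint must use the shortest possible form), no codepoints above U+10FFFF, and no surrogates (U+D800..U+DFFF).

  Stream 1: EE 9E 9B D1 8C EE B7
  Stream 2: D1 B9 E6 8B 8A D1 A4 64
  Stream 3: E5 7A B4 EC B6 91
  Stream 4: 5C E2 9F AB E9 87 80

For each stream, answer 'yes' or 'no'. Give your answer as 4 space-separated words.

Stream 1: error at byte offset 7. INVALID
Stream 2: decodes cleanly. VALID
Stream 3: error at byte offset 1. INVALID
Stream 4: decodes cleanly. VALID

Answer: no yes no yes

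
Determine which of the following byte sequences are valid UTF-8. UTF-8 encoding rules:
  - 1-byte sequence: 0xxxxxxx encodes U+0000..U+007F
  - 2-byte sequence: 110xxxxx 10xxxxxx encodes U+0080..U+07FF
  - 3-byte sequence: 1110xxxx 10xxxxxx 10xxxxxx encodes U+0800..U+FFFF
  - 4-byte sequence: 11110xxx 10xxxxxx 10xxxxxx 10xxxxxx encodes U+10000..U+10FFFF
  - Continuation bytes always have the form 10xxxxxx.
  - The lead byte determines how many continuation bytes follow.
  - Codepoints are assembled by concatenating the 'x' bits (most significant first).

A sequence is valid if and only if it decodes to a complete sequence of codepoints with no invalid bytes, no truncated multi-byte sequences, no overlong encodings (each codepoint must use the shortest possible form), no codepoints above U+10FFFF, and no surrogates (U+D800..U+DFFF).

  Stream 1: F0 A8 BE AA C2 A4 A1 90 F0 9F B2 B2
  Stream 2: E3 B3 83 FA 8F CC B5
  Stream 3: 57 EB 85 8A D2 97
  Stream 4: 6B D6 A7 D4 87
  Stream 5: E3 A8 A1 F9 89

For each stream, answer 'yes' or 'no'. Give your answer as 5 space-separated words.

Answer: no no yes yes no

Derivation:
Stream 1: error at byte offset 6. INVALID
Stream 2: error at byte offset 3. INVALID
Stream 3: decodes cleanly. VALID
Stream 4: decodes cleanly. VALID
Stream 5: error at byte offset 3. INVALID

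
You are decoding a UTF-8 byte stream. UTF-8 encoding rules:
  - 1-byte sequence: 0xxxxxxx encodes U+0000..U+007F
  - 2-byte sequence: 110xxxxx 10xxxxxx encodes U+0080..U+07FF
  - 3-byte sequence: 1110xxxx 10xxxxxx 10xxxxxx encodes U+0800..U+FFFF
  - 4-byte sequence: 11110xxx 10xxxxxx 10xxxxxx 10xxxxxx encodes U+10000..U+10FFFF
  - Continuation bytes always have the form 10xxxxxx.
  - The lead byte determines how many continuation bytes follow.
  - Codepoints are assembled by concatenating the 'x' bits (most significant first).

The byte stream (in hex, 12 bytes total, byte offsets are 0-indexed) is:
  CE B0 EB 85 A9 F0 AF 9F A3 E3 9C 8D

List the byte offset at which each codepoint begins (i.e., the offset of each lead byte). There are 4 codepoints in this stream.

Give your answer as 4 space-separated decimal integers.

Byte[0]=CE: 2-byte lead, need 1 cont bytes. acc=0xE
Byte[1]=B0: continuation. acc=(acc<<6)|0x30=0x3B0
Completed: cp=U+03B0 (starts at byte 0)
Byte[2]=EB: 3-byte lead, need 2 cont bytes. acc=0xB
Byte[3]=85: continuation. acc=(acc<<6)|0x05=0x2C5
Byte[4]=A9: continuation. acc=(acc<<6)|0x29=0xB169
Completed: cp=U+B169 (starts at byte 2)
Byte[5]=F0: 4-byte lead, need 3 cont bytes. acc=0x0
Byte[6]=AF: continuation. acc=(acc<<6)|0x2F=0x2F
Byte[7]=9F: continuation. acc=(acc<<6)|0x1F=0xBDF
Byte[8]=A3: continuation. acc=(acc<<6)|0x23=0x2F7E3
Completed: cp=U+2F7E3 (starts at byte 5)
Byte[9]=E3: 3-byte lead, need 2 cont bytes. acc=0x3
Byte[10]=9C: continuation. acc=(acc<<6)|0x1C=0xDC
Byte[11]=8D: continuation. acc=(acc<<6)|0x0D=0x370D
Completed: cp=U+370D (starts at byte 9)

Answer: 0 2 5 9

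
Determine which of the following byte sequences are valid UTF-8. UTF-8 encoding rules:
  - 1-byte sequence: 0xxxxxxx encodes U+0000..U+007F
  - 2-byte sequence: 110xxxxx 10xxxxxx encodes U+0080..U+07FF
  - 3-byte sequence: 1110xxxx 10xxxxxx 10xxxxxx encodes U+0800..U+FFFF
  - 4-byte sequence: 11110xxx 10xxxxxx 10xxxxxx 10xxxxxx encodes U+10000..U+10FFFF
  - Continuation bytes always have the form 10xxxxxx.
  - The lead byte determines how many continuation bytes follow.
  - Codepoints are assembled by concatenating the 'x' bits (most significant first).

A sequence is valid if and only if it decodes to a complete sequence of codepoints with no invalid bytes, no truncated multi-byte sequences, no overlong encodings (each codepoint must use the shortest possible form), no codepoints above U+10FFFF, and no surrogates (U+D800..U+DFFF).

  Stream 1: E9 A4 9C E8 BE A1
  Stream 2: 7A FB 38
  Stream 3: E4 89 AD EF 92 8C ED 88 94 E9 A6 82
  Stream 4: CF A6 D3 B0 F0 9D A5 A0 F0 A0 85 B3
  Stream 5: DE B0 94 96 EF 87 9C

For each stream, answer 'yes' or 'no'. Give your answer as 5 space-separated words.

Answer: yes no yes yes no

Derivation:
Stream 1: decodes cleanly. VALID
Stream 2: error at byte offset 1. INVALID
Stream 3: decodes cleanly. VALID
Stream 4: decodes cleanly. VALID
Stream 5: error at byte offset 2. INVALID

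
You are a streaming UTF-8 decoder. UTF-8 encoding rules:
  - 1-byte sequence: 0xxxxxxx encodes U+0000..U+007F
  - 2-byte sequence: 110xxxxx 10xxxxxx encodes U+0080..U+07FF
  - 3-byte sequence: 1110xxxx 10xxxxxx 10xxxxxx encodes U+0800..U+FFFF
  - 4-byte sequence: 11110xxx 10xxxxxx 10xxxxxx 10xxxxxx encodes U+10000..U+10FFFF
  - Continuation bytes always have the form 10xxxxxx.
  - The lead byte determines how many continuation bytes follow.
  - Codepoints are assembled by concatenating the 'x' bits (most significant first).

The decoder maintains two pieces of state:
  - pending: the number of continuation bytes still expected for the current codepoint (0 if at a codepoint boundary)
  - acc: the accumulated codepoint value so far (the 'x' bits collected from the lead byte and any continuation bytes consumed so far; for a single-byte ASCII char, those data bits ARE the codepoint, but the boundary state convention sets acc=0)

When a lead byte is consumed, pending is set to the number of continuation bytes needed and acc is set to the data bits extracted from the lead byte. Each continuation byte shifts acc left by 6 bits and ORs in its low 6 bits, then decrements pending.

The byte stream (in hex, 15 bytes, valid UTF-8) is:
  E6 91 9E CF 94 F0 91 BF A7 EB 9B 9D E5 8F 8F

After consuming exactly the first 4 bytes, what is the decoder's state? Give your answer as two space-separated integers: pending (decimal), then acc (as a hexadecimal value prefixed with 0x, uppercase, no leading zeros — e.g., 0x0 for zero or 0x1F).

Byte[0]=E6: 3-byte lead. pending=2, acc=0x6
Byte[1]=91: continuation. acc=(acc<<6)|0x11=0x191, pending=1
Byte[2]=9E: continuation. acc=(acc<<6)|0x1E=0x645E, pending=0
Byte[3]=CF: 2-byte lead. pending=1, acc=0xF

Answer: 1 0xF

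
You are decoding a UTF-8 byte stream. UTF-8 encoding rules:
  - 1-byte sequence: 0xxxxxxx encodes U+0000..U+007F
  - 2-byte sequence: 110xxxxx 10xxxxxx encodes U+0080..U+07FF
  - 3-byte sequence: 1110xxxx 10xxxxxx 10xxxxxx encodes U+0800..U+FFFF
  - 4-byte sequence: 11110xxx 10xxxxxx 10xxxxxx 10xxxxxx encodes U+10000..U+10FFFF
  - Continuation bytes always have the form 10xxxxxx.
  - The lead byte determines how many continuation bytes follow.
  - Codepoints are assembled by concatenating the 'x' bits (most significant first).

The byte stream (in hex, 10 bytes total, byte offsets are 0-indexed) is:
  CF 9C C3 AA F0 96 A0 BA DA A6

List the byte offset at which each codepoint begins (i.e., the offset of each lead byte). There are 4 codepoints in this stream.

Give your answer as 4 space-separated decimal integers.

Answer: 0 2 4 8

Derivation:
Byte[0]=CF: 2-byte lead, need 1 cont bytes. acc=0xF
Byte[1]=9C: continuation. acc=(acc<<6)|0x1C=0x3DC
Completed: cp=U+03DC (starts at byte 0)
Byte[2]=C3: 2-byte lead, need 1 cont bytes. acc=0x3
Byte[3]=AA: continuation. acc=(acc<<6)|0x2A=0xEA
Completed: cp=U+00EA (starts at byte 2)
Byte[4]=F0: 4-byte lead, need 3 cont bytes. acc=0x0
Byte[5]=96: continuation. acc=(acc<<6)|0x16=0x16
Byte[6]=A0: continuation. acc=(acc<<6)|0x20=0x5A0
Byte[7]=BA: continuation. acc=(acc<<6)|0x3A=0x1683A
Completed: cp=U+1683A (starts at byte 4)
Byte[8]=DA: 2-byte lead, need 1 cont bytes. acc=0x1A
Byte[9]=A6: continuation. acc=(acc<<6)|0x26=0x6A6
Completed: cp=U+06A6 (starts at byte 8)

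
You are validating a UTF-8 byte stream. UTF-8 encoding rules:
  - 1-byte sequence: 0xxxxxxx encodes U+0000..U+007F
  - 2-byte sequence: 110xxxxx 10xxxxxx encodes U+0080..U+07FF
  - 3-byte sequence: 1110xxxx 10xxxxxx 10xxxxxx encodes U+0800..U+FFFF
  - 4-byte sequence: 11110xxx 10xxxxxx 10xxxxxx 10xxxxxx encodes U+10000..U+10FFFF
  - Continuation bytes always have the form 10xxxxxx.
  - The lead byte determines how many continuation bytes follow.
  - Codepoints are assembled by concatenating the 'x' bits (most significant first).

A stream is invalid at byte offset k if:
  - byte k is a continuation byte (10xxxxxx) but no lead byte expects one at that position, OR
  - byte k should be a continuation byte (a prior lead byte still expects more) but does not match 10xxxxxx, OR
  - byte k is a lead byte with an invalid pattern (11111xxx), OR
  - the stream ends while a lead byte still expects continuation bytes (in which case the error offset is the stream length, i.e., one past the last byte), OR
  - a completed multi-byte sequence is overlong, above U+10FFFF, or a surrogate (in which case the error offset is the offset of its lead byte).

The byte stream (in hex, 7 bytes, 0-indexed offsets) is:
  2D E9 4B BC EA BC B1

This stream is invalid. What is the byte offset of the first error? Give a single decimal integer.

Answer: 2

Derivation:
Byte[0]=2D: 1-byte ASCII. cp=U+002D
Byte[1]=E9: 3-byte lead, need 2 cont bytes. acc=0x9
Byte[2]=4B: expected 10xxxxxx continuation. INVALID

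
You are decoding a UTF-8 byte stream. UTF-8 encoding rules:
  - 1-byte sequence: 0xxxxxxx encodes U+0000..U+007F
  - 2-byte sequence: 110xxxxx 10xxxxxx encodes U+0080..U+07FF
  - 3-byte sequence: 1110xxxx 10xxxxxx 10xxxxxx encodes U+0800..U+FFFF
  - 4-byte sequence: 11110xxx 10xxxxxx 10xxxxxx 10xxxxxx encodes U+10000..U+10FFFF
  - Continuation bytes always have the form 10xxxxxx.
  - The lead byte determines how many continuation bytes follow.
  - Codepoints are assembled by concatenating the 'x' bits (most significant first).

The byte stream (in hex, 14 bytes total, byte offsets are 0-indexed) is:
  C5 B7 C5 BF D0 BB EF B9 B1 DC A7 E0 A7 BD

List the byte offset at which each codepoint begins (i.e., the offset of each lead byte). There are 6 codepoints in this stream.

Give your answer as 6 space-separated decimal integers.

Byte[0]=C5: 2-byte lead, need 1 cont bytes. acc=0x5
Byte[1]=B7: continuation. acc=(acc<<6)|0x37=0x177
Completed: cp=U+0177 (starts at byte 0)
Byte[2]=C5: 2-byte lead, need 1 cont bytes. acc=0x5
Byte[3]=BF: continuation. acc=(acc<<6)|0x3F=0x17F
Completed: cp=U+017F (starts at byte 2)
Byte[4]=D0: 2-byte lead, need 1 cont bytes. acc=0x10
Byte[5]=BB: continuation. acc=(acc<<6)|0x3B=0x43B
Completed: cp=U+043B (starts at byte 4)
Byte[6]=EF: 3-byte lead, need 2 cont bytes. acc=0xF
Byte[7]=B9: continuation. acc=(acc<<6)|0x39=0x3F9
Byte[8]=B1: continuation. acc=(acc<<6)|0x31=0xFE71
Completed: cp=U+FE71 (starts at byte 6)
Byte[9]=DC: 2-byte lead, need 1 cont bytes. acc=0x1C
Byte[10]=A7: continuation. acc=(acc<<6)|0x27=0x727
Completed: cp=U+0727 (starts at byte 9)
Byte[11]=E0: 3-byte lead, need 2 cont bytes. acc=0x0
Byte[12]=A7: continuation. acc=(acc<<6)|0x27=0x27
Byte[13]=BD: continuation. acc=(acc<<6)|0x3D=0x9FD
Completed: cp=U+09FD (starts at byte 11)

Answer: 0 2 4 6 9 11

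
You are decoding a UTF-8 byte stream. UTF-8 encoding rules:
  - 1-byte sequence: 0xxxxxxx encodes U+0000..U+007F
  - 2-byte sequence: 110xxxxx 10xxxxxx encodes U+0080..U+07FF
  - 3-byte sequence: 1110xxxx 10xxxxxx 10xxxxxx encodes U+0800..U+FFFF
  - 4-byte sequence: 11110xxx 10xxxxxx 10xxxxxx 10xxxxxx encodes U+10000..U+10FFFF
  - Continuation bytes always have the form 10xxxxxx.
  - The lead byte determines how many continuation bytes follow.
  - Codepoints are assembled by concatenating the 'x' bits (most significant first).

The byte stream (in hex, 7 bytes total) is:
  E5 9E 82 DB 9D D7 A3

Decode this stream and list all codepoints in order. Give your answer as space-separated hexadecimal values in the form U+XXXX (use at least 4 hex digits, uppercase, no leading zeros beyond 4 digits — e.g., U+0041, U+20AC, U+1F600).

Byte[0]=E5: 3-byte lead, need 2 cont bytes. acc=0x5
Byte[1]=9E: continuation. acc=(acc<<6)|0x1E=0x15E
Byte[2]=82: continuation. acc=(acc<<6)|0x02=0x5782
Completed: cp=U+5782 (starts at byte 0)
Byte[3]=DB: 2-byte lead, need 1 cont bytes. acc=0x1B
Byte[4]=9D: continuation. acc=(acc<<6)|0x1D=0x6DD
Completed: cp=U+06DD (starts at byte 3)
Byte[5]=D7: 2-byte lead, need 1 cont bytes. acc=0x17
Byte[6]=A3: continuation. acc=(acc<<6)|0x23=0x5E3
Completed: cp=U+05E3 (starts at byte 5)

Answer: U+5782 U+06DD U+05E3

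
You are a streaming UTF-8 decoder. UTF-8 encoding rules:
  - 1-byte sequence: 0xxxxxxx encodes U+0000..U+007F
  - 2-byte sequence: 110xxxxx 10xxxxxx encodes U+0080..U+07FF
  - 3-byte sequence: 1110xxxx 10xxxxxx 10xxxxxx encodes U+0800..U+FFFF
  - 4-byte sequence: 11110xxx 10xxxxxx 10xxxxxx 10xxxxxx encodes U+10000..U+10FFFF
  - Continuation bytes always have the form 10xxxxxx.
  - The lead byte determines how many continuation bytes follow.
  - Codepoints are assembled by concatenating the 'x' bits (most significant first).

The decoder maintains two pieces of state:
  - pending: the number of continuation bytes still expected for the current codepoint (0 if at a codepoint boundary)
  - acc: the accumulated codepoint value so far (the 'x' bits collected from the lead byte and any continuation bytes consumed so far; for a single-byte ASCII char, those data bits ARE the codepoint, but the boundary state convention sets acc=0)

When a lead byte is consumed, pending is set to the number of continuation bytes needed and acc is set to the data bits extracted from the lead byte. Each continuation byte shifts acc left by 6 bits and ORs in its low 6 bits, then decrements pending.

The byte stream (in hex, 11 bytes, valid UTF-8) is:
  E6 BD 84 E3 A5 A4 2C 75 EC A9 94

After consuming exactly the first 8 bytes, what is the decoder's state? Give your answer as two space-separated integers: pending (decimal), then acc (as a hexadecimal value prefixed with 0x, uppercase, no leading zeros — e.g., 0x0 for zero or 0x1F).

Byte[0]=E6: 3-byte lead. pending=2, acc=0x6
Byte[1]=BD: continuation. acc=(acc<<6)|0x3D=0x1BD, pending=1
Byte[2]=84: continuation. acc=(acc<<6)|0x04=0x6F44, pending=0
Byte[3]=E3: 3-byte lead. pending=2, acc=0x3
Byte[4]=A5: continuation. acc=(acc<<6)|0x25=0xE5, pending=1
Byte[5]=A4: continuation. acc=(acc<<6)|0x24=0x3964, pending=0
Byte[6]=2C: 1-byte. pending=0, acc=0x0
Byte[7]=75: 1-byte. pending=0, acc=0x0

Answer: 0 0x0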